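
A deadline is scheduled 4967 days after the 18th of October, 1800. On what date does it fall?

the 25th of May, 1814

Count 4967 days after October 18, 1800:
From October 18, 1800 to October 18, 1813: 13 years, of which 3 contain a Feb 29 — 10×365 + 3×366 = 4748 days.
October 1813: 31 − 18 = 13 days remain.
Then November (30), December (31), January (31), February 1814 (28), March (31), April (30): 30 + 31 + 31 + 28 + 31 + 30 = 181 days.
May 1–25, 1814: 25 days.
Residual: 219 days.
Total: 4967 days.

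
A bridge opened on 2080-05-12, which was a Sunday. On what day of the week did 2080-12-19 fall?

Thursday

May 2080: 31 − 12 = 19 days remain.
Then June (30), July (31), August (31), September (30), October (31), November (30): 30 + 31 + 31 + 30 + 31 + 30 = 183 days.
December 1–19, 2080: 19 days.
Total: 19 + 183 + 19 = 221 days.
221 mod 7 = 4, so 4 days after Sunday is Thursday.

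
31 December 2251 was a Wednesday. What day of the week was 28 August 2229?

Friday

Count forward from the earlier date (August 28, 2229) to the later (December 31, 2251):
From August 28, 2229 to August 28, 2251: 22 years, of which 5 contain a Feb 29 — 17×365 + 5×366 = 8035 days.
August 2251: 31 − 28 = 3 days remain.
Then September (30), October (31), November (30): 30 + 31 + 30 = 91 days.
December 1–31, 2251: 31 days.
Residual: 125 days.
Total: 8160 days.
8160 mod 7 = 5, so 5 days before Wednesday is Friday.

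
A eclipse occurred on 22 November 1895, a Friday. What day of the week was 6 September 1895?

Friday

Count forward from the earlier date (September 6, 1895) to the later (November 22, 1895):
September 1895: 30 − 6 = 24 days remain.
Then October (31): 31 days.
November 1–22, 1895: 22 days.
Total: 24 + 31 + 22 = 77 days.
77 is a multiple of 7, so 6 September 1895 falls on the same weekday: Friday.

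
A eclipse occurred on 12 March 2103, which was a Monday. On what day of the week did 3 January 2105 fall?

Day-of-year of March 12, 2103: 71.
Day-of-year of January 3, 2105: 3.
2103 has 365 days, so 365 − 71 = 294 days remain in 2103.
Full years: 2104: 366. Sum = 366.
Total: 294 + 366 + 3 = 663 days.
663 mod 7 = 5, so 5 days after Monday is Saturday.

Saturday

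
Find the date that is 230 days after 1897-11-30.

1898-07-18

Count 230 days after November 30, 1897:
November 1897: 30 − 30 = 0 days remain.
Then December (31), January (31), February 1898 (28), March (31), April (30), May (31), June (30): 31 + 31 + 28 + 31 + 30 + 31 + 30 = 212 days.
July 1–18, 1898: 18 days.
Residual: 230 days.
Total: 230 days.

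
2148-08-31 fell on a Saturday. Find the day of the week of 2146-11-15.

Tuesday

Count forward from the earlier date (November 15, 2146) to the later (August 31, 2148):
November 2146: 30 − 15 = 15 days remain.
Then 20 full months totalling 609 days.
August 1–31, 2148: 31 days.
Total: 15 + 609 + 31 = 655 days.
655 mod 7 = 4, so 4 days before Saturday is Tuesday.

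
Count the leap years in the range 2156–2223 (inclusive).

Years divisible by 4: 2156, 2160, …, 2220 — 17 in all.
Of these, 2200 is divisible by 100 but not 400, so not leap.
Leap years: 17 − 1 = 16.

16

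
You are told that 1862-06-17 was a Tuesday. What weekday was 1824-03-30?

Count forward from the earlier date (March 30, 1824) to the later (June 17, 1862):
From March 30, 1824 to March 30, 1862: 38 years, of which 9 contain a Feb 29 — 29×365 + 9×366 = 13879 days.
March 1862: 31 − 30 = 1 day remains.
Then April (30), May (31): 30 + 31 = 61 days.
June 1–17, 1862: 17 days.
Residual: 79 days.
Total: 13958 days.
13958 is a multiple of 7, so 1824-03-30 falls on the same weekday: Tuesday.

Tuesday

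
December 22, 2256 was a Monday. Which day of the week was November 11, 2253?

Count forward from the earlier date (November 11, 2253) to the later (December 22, 2256):
Day-of-year of November 11, 2253: 315.
Day-of-year of December 22, 2256: 357.
2253 has 365 days, so 365 − 315 = 50 days remain in 2253.
Full years: 2254: 365; 2255: 365. Sum = 730.
Total: 50 + 730 + 357 = 1137 days.
1137 mod 7 = 3, so 3 days before Monday is Friday.

Friday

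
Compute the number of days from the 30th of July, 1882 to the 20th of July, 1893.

4008

Day-of-year of July 30, 1882: 211.
Day-of-year of July 20, 1893: 201.
1882 has 365 days, so 365 − 211 = 154 days remain in 1882.
Full years 1883–1892: 7 common + 3 leap = 7×365 + 3×366 = 3653 days.
Total: 154 + 3653 + 201 = 4008 days.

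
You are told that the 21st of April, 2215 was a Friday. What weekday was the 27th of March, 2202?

Saturday

Count forward from the earlier date (March 27, 2202) to the later (April 21, 2215):
Day-of-year of March 27, 2202: 86.
Day-of-year of April 21, 2215: 111.
2202 has 365 days, so 365 − 86 = 279 days remain in 2202.
Full years 2203–2214: 9 common + 3 leap = 9×365 + 3×366 = 4383 days.
Total: 279 + 4383 + 111 = 4773 days.
4773 mod 7 = 6, so 6 days before Friday is Saturday.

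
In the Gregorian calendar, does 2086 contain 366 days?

2086 is not a leap year.

No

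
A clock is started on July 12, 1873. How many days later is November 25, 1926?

From July 12, 1873 to July 12, 1926: 53 years, of which 12 contain a Feb 29 — 41×365 + 12×366 = 19357 days.
(1900 is not a leap year (divisible by 100 but not 400).)
July 1926: 31 − 12 = 19 days remain.
Then August (31), September (30), October (31): 31 + 30 + 31 = 92 days.
November 1–25, 1926: 25 days.
Residual: 136 days.
Total: 19493 days.

19493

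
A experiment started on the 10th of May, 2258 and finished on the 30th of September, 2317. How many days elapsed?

From May 10, 2258 to May 10, 2317: 59 years, of which 14 contain a Feb 29 — 45×365 + 14×366 = 21549 days.
(2300 is not a leap year (divisible by 100 but not 400).)
May 2317: 31 − 10 = 21 days remain.
Then June (30), July (31), August (31): 30 + 31 + 31 = 92 days.
September 1–30, 2317: 30 days.
Residual: 143 days.
Total: 21692 days.

21692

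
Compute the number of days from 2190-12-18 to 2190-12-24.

Within December 2190: 24 − 18 = 6 days.

6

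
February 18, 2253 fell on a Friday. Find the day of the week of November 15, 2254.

Wednesday

February 18, 2253 → February 18, 2254: 365 days.
February 2254: 28 − 18 = 10 days remain (2254 is not a leap year, so February has 28 days).
Then March (31), April (30), May (31), June (30), July (31), August (31), September (30), October (31): 31 + 30 + 31 + 30 + 31 + 31 + 30 + 31 = 245 days.
November 1–15, 2254: 15 days.
Residual: 270 days.
Total: 635 days.
635 mod 7 = 5, so 5 days after Friday is Wednesday.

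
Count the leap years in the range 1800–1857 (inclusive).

Years divisible by 4: 1800, 1804, …, 1856 — 15 in all.
Of these, 1800 is divisible by 100 but not 400, so not leap.
Leap years: 15 − 1 = 14.

14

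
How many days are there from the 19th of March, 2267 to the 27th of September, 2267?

March 2267: 31 − 19 = 12 days remain.
Then April (30), May (31), June (30), July (31), August (31): 30 + 31 + 30 + 31 + 31 = 153 days.
September 1–27, 2267: 27 days.
Total: 12 + 153 + 27 = 192 days.

192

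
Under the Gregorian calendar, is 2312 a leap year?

2312 is a leap year.

Yes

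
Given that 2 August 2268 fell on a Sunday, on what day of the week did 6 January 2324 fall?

From August 2, 2268 to August 2, 2323: 55 years, of which 12 contain a Feb 29 — 43×365 + 12×366 = 20087 days.
(2300 is not a leap year (divisible by 100 but not 400).)
August 2323: 31 − 2 = 29 days remain.
Then September (30), October (31), November (30), December (31): 30 + 31 + 30 + 31 = 122 days.
January 1–6, 2324: 6 days.
Residual: 157 days.
Total: 20244 days.
20244 is a multiple of 7, so 6 January 2324 falls on the same weekday: Sunday.

Sunday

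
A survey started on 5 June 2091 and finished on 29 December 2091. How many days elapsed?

207

June 2091: 30 − 5 = 25 days remain.
Then July (31), August (31), September (30), October (31), November (30): 31 + 31 + 30 + 31 + 30 = 153 days.
December 1–29, 2091: 29 days.
Total: 25 + 153 + 29 = 207 days.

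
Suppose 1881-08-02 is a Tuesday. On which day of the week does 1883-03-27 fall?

August 2, 1881 → August 2, 1882: 365 days.
August 1882: 31 − 2 = 29 days remain.
Then September (30), October (31), November (30), December (31), January (31), February 1883 (28): 30 + 31 + 30 + 31 + 31 + 28 = 181 days.
March 1–27, 1883: 27 days.
Residual: 237 days.
Total: 602 days.
602 is a multiple of 7, so 1883-03-27 falls on the same weekday: Tuesday.

Tuesday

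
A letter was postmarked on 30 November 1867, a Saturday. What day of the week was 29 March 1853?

Tuesday

Count forward from the earlier date (March 29, 1853) to the later (November 30, 1867):
Day-of-year of March 29, 1853: 88.
Day-of-year of November 30, 1867: 334.
1853 has 365 days, so 365 − 88 = 277 days remain in 1853.
Full years 1854–1866: 10 common + 3 leap = 10×365 + 3×366 = 4748 days.
Total: 277 + 4748 + 334 = 5359 days.
5359 mod 7 = 4, so 4 days before Saturday is Tuesday.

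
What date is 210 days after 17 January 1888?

14 August 1888

Count 210 days after January 17, 1888:
January 1888: 31 − 17 = 14 days remain.
Then February 1888 (29), March (31), April (30), May (31), June (30), July (31): 29 + 31 + 30 + 31 + 30 + 31 = 182 days.
August 1–14, 1888: 14 days.
Total: 14 + 182 + 14 = 210 days.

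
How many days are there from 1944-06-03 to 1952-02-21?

From June 3, 1944 to June 3, 1951: 7 years, of which 1 contains a Feb 29 — 6×365 + 1×366 = 2556 days.
June 1951: 30 − 3 = 27 days remain.
Then July (31), August (31), September (30), October (31), November (30), December (31), January (31): 31 + 31 + 30 + 31 + 30 + 31 + 31 = 215 days.
February 1–21, 1952: 21 days (1952 is a leap year).
Residual: 263 days.
Total: 2819 days.

2819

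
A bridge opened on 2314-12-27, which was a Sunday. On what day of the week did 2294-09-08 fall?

Saturday

Count forward from the earlier date (September 8, 2294) to the later (December 27, 2314):
From September 8, 2294 to September 8, 2314: 20 years, of which 4 contain a Feb 29 — 16×365 + 4×366 = 7304 days.
(2300 is not a leap year (divisible by 100 but not 400).)
September 2314: 30 − 8 = 22 days remain.
Then October (31), November (30): 31 + 30 = 61 days.
December 1–27, 2314: 27 days.
Residual: 110 days.
Total: 7414 days.
7414 mod 7 = 1, so 1 day before Sunday is Saturday.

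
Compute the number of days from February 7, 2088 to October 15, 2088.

February 2088: 29 − 7 = 22 days remain (2088 is a leap year, so February has 29 days).
Then March (31), April (30), May (31), June (30), July (31), August (31), September (30): 31 + 30 + 31 + 30 + 31 + 31 + 30 = 214 days.
October 1–15, 2088: 15 days.
Total: 22 + 214 + 15 = 251 days.

251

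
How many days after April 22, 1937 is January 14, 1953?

Day-of-year of April 22, 1937: 112.
Day-of-year of January 14, 1953: 14.
1937 has 365 days, so 365 − 112 = 253 days remain in 1937.
Full years 1938–1952: 11 common + 4 leap = 11×365 + 4×366 = 5479 days.
Total: 253 + 5479 + 14 = 5746 days.

5746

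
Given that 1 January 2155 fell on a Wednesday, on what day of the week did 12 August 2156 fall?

January 2155: 31 − 1 = 30 days remain.
Then 18 full months totalling 547 days.
August 1–12, 2156: 12 days.
Total: 30 + 547 + 12 = 589 days.
589 mod 7 = 1, so 1 day after Wednesday is Thursday.

Thursday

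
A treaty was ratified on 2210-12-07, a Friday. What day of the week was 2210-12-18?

Within December 2210: 18 − 7 = 11 days.
11 mod 7 = 4, so 4 days after Friday is Tuesday.

Tuesday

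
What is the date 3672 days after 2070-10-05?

2080-10-24

Count 3672 days after October 5, 2070:
Day-of-year of October 5, 2070: 278.
Day-of-year of October 24, 2080: 298.
2070 has 365 days, so 365 − 278 = 87 days remain in 2070.
Full years 2071–2079: 7 common + 2 leap = 7×365 + 2×366 = 3287 days.
Total: 87 + 3287 + 298 = 3672 days.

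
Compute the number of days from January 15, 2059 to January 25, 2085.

9507

From January 15, 2059 to January 15, 2085: 26 years, of which 7 contain a Feb 29 — 19×365 + 7×366 = 9497 days.
Within January 2085: 25 − 15 = 10 days.
Total: 9507 days.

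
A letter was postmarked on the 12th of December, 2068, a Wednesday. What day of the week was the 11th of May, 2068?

Friday

Count forward from the earlier date (May 11, 2068) to the later (December 12, 2068):
May 2068: 31 − 11 = 20 days remain.
Then June (30), July (31), August (31), September (30), October (31), November (30): 30 + 31 + 31 + 30 + 31 + 30 = 183 days.
December 1–12, 2068: 12 days.
Total: 20 + 183 + 12 = 215 days.
215 mod 7 = 5, so 5 days before Wednesday is Friday.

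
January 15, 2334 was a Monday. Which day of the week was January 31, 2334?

Wednesday

Within January 2334: 31 − 15 = 16 days.
16 mod 7 = 2, so 2 days after Monday is Wednesday.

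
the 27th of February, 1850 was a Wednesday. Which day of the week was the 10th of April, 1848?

Count forward from the earlier date (April 10, 1848) to the later (February 27, 1850):
Day-of-year of April 10, 1848: 101.
Day-of-year of February 27, 1850: 58.
1848 has 366 days, so 366 − 101 = 265 days remain in 1848.
Full years: 1849: 365. Sum = 365.
Total: 265 + 365 + 58 = 688 days.
688 mod 7 = 2, so 2 days before Wednesday is Monday.

Monday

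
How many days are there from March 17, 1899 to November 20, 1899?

248

March 1899: 31 − 17 = 14 days remain.
Then April (30), May (31), June (30), July (31), August (31), September (30), October (31): 30 + 31 + 30 + 31 + 31 + 30 + 31 = 214 days.
November 1–20, 1899: 20 days.
Total: 14 + 214 + 20 = 248 days.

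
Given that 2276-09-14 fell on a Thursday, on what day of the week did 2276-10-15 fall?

Sunday

September 2276: 30 − 14 = 16 days remain.
October 1–15, 2276: 15 days.
Total: 16 + 15 = 31 days.
31 mod 7 = 3, so 3 days after Thursday is Sunday.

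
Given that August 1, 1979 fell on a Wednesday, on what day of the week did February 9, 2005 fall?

From August 1, 1979 to August 1, 2004: 25 years, of which 7 contain a Feb 29 — 18×365 + 7×366 = 9132 days.
(2000 is a leap year (divisible by 400).)
August 2004: 31 − 1 = 30 days remain.
Then September (30), October (31), November (30), December (31), January (31): 30 + 31 + 30 + 31 + 31 = 153 days.
February 1–9, 2005: 9 days (2005 is not a leap year).
Residual: 192 days.
Total: 9324 days.
9324 is a multiple of 7, so February 9, 2005 falls on the same weekday: Wednesday.

Wednesday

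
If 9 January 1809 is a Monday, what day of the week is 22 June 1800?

Sunday

Count forward from the earlier date (June 22, 1800) to the later (January 9, 1809):
From June 22, 1800 to June 22, 1808: 8 years, of which 2 contain a Feb 29 — 6×365 + 2×366 = 2922 days.
June 1808: 30 − 22 = 8 days remain.
Then July (31), August (31), September (30), October (31), November (30), December (31): 31 + 31 + 30 + 31 + 30 + 31 = 184 days.
January 1–9, 1809: 9 days.
Residual: 201 days.
Total: 3123 days.
3123 mod 7 = 1, so 1 day before Monday is Sunday.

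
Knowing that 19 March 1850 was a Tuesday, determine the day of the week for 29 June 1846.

Count forward from the earlier date (June 29, 1846) to the later (March 19, 1850):
Day-of-year of June 29, 1846: 180.
Day-of-year of March 19, 1850: 78.
1846 has 365 days, so 365 − 180 = 185 days remain in 1846.
Full years: 1847: 365; 1848: 366; 1849: 365. Sum = 1096.
Total: 185 + 1096 + 78 = 1359 days.
1359 mod 7 = 1, so 1 day before Tuesday is Monday.

Monday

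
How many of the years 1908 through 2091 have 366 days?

46

Years divisible by 4: 1908, 1912, …, 2088 — 46 in all.
2000 is divisible by 400, so still leap.
No century exceptions apply. Count: 46.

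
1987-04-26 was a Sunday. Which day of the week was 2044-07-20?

Wednesday

From April 26, 1987 to April 26, 2044: 57 years, of which 15 contain a Feb 29 — 42×365 + 15×366 = 20820 days.
(2000 is a leap year (divisible by 400).)
April 2044: 30 − 26 = 4 days remain.
Then May (31), June (30): 31 + 30 = 61 days.
July 1–20, 2044: 20 days.
Residual: 85 days.
Total: 20905 days.
20905 mod 7 = 3, so 3 days after Sunday is Wednesday.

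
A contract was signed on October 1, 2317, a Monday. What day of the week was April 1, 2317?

Count forward from the earlier date (April 1, 2317) to the later (October 1, 2317):
April 2317: 30 − 1 = 29 days remain.
Then May (31), June (30), July (31), August (31), September (30): 31 + 30 + 31 + 31 + 30 = 153 days.
October 1, 2317: 1 day.
Total: 29 + 153 + 1 = 183 days.
183 mod 7 = 1, so 1 day before Monday is Sunday.

Sunday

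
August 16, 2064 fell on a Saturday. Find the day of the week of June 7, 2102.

From August 16, 2064 to August 16, 2101: 37 years, of which 8 contain a Feb 29 — 29×365 + 8×366 = 13513 days.
(2100 is not a leap year (divisible by 100 but not 400).)
August 2101: 31 − 16 = 15 days remain.
Then 9 full months totalling 273 days.
June 1–7, 2102: 7 days.
Residual: 295 days.
Total: 13808 days.
13808 mod 7 = 4, so 4 days after Saturday is Wednesday.

Wednesday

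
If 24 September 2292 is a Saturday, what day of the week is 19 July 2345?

Thursday

Day-of-year of September 24, 2292: 268.
Day-of-year of July 19, 2345: 200.
2292 has 366 days, so 366 − 268 = 98 days remain in 2292.
Full years 2293–2344: 40 common + 12 leap = 40×365 + 12×366 = 18992 days.
Total: 98 + 18992 + 200 = 19290 days.
19290 mod 7 = 5, so 5 days after Saturday is Thursday.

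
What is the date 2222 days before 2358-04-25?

2352-03-25

Count 2222 days before April 25, 2358:
Day-of-year of March 25, 2352: 85.
Day-of-year of April 25, 2358: 115.
2352 has 366 days, so 366 − 85 = 281 days remain in 2352.
Full years: 2353: 365; 2354: 365; 2355: 365; 2356: 366; 2357: 365. Sum = 1826.
Total: 281 + 1826 + 115 = 2222 days.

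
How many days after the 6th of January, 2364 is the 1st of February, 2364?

26

January 2364: 31 − 6 = 25 days remain.
February 1, 2364: 1 day (2364 is a leap year).
Total: 25 + 1 = 26 days.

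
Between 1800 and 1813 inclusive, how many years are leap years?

Years divisible by 4 in [1800, 1813]: 1800, 1804, 1808, 1812.
Of these, 1800 is divisible by 100 but not 400, so not leap.
Leap years: 4 − 1 = 3.

3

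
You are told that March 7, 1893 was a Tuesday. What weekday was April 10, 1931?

Friday

From March 7, 1893 to March 7, 1931: 38 years, of which 8 contain a Feb 29 — 30×365 + 8×366 = 13878 days.
(1900 is not a leap year (divisible by 100 but not 400).)
March 1931: 31 − 7 = 24 days remain.
April 1–10, 1931: 10 days.
Residual: 34 days.
Total: 13912 days.
13912 mod 7 = 3, so 3 days after Tuesday is Friday.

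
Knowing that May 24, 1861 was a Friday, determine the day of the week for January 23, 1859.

Sunday

Count forward from the earlier date (January 23, 1859) to the later (May 24, 1861):
Day-of-year of January 23, 1859: 23.
Day-of-year of May 24, 1861: 144.
1859 has 365 days, so 365 − 23 = 342 days remain in 1859.
Full years: 1860: 366. Sum = 366.
Total: 342 + 366 + 144 = 852 days.
852 mod 7 = 5, so 5 days before Friday is Sunday.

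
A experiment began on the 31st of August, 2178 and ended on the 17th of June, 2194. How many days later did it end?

From August 31, 2178 to August 31, 2193: 15 years, of which 4 contain a Feb 29 — 11×365 + 4×366 = 5479 days.
August 2193: 31 − 31 = 0 days remain.
Then 9 full months totalling 273 days.
June 1–17, 2194: 17 days.
Residual: 290 days.
Total: 5769 days.

5769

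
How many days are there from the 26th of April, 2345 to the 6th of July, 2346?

436

April 26, 2345 → April 26, 2346: 365 days.
April 2346: 30 − 26 = 4 days remain.
Then May (31), June (30): 31 + 30 = 61 days.
July 1–6, 2346: 6 days.
Residual: 71 days.
Total: 436 days.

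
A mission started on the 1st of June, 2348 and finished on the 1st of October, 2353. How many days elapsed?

June 1, 2348 → June 1, 2349: 365 days.
June 1, 2349 → June 1, 2350: 365 days.
June 1, 2350 → June 1, 2351: 365 days.
June 1, 2351 → June 1, 2352: 366 days (2352 is a leap year).
June 1, 2352 → June 1, 2353: 365 days.
June 2353: 30 − 1 = 29 days remain.
Then July (31), August (31), September (30): 31 + 31 + 30 = 92 days.
October 1, 2353: 1 day.
Residual: 122 days.
Total: 1948 days.

1948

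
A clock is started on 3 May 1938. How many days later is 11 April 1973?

From May 3, 1938 to May 3, 1972: 34 years, of which 9 contain a Feb 29 — 25×365 + 9×366 = 12419 days.
May 1972: 31 − 3 = 28 days remain.
Then 10 full months totalling 304 days.
April 1–11, 1973: 11 days.
Residual: 343 days.
Total: 12762 days.

12762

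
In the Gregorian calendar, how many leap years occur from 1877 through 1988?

27

Years divisible by 4: 1880, 1884, …, 1988 — 28 in all.
Of these, 1900 is divisible by 100 but not 400, so not leap.
Leap years: 28 − 1 = 27.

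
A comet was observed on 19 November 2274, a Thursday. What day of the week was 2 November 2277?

Day-of-year of November 19, 2274: 323.
Day-of-year of November 2, 2277: 306.
2274 has 365 days, so 365 − 323 = 42 days remain in 2274.
Full years: 2275: 365; 2276: 366. Sum = 731.
Total: 42 + 731 + 306 = 1079 days.
1079 mod 7 = 1, so 1 day after Thursday is Friday.

Friday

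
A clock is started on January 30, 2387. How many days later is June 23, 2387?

144

January 2387: 31 − 30 = 1 day remains.
Then February 2387 (28), March (31), April (30), May (31): 28 + 31 + 30 + 31 = 120 days.
June 1–23, 2387: 23 days.
Total: 1 + 120 + 23 = 144 days.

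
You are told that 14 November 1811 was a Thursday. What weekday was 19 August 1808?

Friday

Count forward from the earlier date (August 19, 1808) to the later (November 14, 1811):
August 19, 1808 → August 19, 1809: 365 days.
August 19, 1809 → August 19, 1810: 365 days.
August 19, 1810 → August 19, 1811: 365 days.
August 1811: 31 − 19 = 12 days remain.
Then September (30), October (31): 30 + 31 = 61 days.
November 1–14, 1811: 14 days.
Residual: 87 days.
Total: 1182 days.
1182 mod 7 = 6, so 6 days before Thursday is Friday.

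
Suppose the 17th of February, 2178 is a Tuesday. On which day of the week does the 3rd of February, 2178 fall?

Tuesday

Count forward from the earlier date (February 3, 2178) to the later (February 17, 2178):
Within February 2178: 17 − 3 = 14 days.
14 is a multiple of 7, so the 3rd of February, 2178 falls on the same weekday: Tuesday.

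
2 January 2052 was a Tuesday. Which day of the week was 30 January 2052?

Within January 2052: 30 − 2 = 28 days.
28 is a multiple of 7, so 30 January 2052 falls on the same weekday: Tuesday.

Tuesday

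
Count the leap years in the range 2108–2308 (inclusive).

49

Years divisible by 4: 2108, 2112, …, 2308 — 51 in all.
Of these, 2200, 2300 are divisible by 100 but not 400, so not leap.
Leap years: 51 − 2 = 49.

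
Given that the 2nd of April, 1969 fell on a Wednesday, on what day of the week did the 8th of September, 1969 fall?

Monday

April 1969: 30 − 2 = 28 days remain.
Then May (31), June (30), July (31), August (31): 31 + 30 + 31 + 31 = 123 days.
September 1–8, 1969: 8 days.
Total: 28 + 123 + 8 = 159 days.
159 mod 7 = 5, so 5 days after Wednesday is Monday.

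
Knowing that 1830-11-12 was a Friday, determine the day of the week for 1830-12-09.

November 1830: 30 − 12 = 18 days remain.
December 1–9, 1830: 9 days.
Total: 18 + 9 = 27 days.
27 mod 7 = 6, so 6 days after Friday is Thursday.

Thursday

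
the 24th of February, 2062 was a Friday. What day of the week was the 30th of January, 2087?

Day-of-year of February 24, 2062: 55.
Day-of-year of January 30, 2087: 30.
2062 has 365 days, so 365 − 55 = 310 days remain in 2062.
Full years 2063–2086: 18 common + 6 leap = 18×365 + 6×366 = 8766 days.
Total: 310 + 8766 + 30 = 9106 days.
9106 mod 7 = 6, so 6 days after Friday is Thursday.

Thursday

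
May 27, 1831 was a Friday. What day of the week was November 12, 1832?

Day-of-year of May 27, 1831: 147.
Day-of-year of November 12, 1832: 317.
1831 has 365 days, so 365 − 147 = 218 days remain in 1831.
Total: 218 + 317 = 535 days.
535 mod 7 = 3, so 3 days after Friday is Monday.

Monday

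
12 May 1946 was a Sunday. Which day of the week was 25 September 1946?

Wednesday

May 1946: 31 − 12 = 19 days remain.
Then June (30), July (31), August (31): 30 + 31 + 31 = 92 days.
September 1–25, 1946: 25 days.
Total: 19 + 92 + 25 = 136 days.
136 mod 7 = 3, so 3 days after Sunday is Wednesday.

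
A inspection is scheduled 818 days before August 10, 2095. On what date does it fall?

May 14, 2093

Count 818 days before August 10, 2095:
May 2093: 31 − 14 = 17 days remain.
Then 26 full months totalling 791 days.
August 1–10, 2095: 10 days.
Total: 17 + 791 + 10 = 818 days.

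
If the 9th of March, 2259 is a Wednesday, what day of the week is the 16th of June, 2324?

Day-of-year of March 9, 2259: 68.
Day-of-year of June 16, 2324: 168.
2259 has 365 days, so 365 − 68 = 297 days remain in 2259.
Full years 2260–2323: 49 common + 15 leap = 49×365 + 15×366 = 23375 days.
Total: 297 + 23375 + 168 = 23840 days.
23840 mod 7 = 5, so 5 days after Wednesday is Monday.

Monday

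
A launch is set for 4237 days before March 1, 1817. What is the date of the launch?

July 25, 1805

Count 4237 days before March 1, 1817:
From July 25, 1805 to July 25, 1816: 11 years, of which 3 contain a Feb 29 — 8×365 + 3×366 = 4018 days.
July 1816: 31 − 25 = 6 days remain.
Then August (31), September (30), October (31), November (30), December (31), January (31), February 1817 (28): 31 + 30 + 31 + 30 + 31 + 31 + 28 = 212 days.
March 1, 1817: 1 day.
Residual: 219 days.
Total: 4237 days.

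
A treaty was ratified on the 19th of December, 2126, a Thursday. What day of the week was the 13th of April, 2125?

Count forward from the earlier date (April 13, 2125) to the later (December 19, 2126):
Day-of-year of April 13, 2125: 103.
Day-of-year of December 19, 2126: 353.
2125 has 365 days, so 365 − 103 = 262 days remain in 2125.
Total: 262 + 353 = 615 days.
615 mod 7 = 6, so 6 days before Thursday is Friday.

Friday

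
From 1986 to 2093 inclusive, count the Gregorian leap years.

Years divisible by 4: 1988, 1992, …, 2092 — 27 in all.
2000 is divisible by 400, so still leap.
No century exceptions apply. Count: 27.

27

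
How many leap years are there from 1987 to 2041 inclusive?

Years divisible by 4: 1988, 1992, …, 2040 — 14 in all.
2000 is divisible by 400, so still leap.
No century exceptions apply. Count: 14.

14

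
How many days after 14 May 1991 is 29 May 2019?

10242

Day-of-year of May 14, 1991: 134.
Day-of-year of May 29, 2019: 149.
1991 has 365 days, so 365 − 134 = 231 days remain in 1991.
Full years 1992–2018: 20 common + 7 leap = 20×365 + 7×366 = 9862 days.
Total: 231 + 9862 + 149 = 10242 days.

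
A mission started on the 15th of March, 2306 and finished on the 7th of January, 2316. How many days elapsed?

3585

From March 15, 2306 to March 15, 2315: 9 years, of which 2 contain a Feb 29 — 7×365 + 2×366 = 3287 days.
March 2315: 31 − 15 = 16 days remain.
Then 9 full months totalling 275 days.
January 1–7, 2316: 7 days.
Residual: 298 days.
Total: 3585 days.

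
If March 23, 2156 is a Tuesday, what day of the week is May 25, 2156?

March 2156: 31 − 23 = 8 days remain.
Then April (30): 30 days.
May 1–25, 2156: 25 days.
Total: 8 + 30 + 25 = 63 days.
63 is a multiple of 7, so May 25, 2156 falls on the same weekday: Tuesday.

Tuesday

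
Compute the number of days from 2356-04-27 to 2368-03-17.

4342

Day-of-year of April 27, 2356: 118.
Day-of-year of March 17, 2368: 77.
2356 has 366 days, so 366 − 118 = 248 days remain in 2356.
Full years 2357–2367: 9 common + 2 leap = 9×365 + 2×366 = 4017 days.
Total: 248 + 4017 + 77 = 4342 days.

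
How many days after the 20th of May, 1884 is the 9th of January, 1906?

Day-of-year of May 20, 1884: 141.
Day-of-year of January 9, 1906: 9.
1884 has 366 days, so 366 − 141 = 225 days remain in 1884.
Full years 1885–1905: 17 common + 4 leap = 17×365 + 4×366 = 7669 days.
Total: 225 + 7669 + 9 = 7903 days.

7903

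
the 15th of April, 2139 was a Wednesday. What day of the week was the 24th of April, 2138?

Count forward from the earlier date (April 24, 2138) to the later (April 15, 2139):
Day-of-year of April 24, 2138: 114.
Day-of-year of April 15, 2139: 105.
2138 has 365 days, so 365 − 114 = 251 days remain in 2138.
Total: 251 + 105 = 356 days.
356 mod 7 = 6, so 6 days before Wednesday is Thursday.

Thursday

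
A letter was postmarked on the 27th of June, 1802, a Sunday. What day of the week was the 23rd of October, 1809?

Monday

Day-of-year of June 27, 1802: 178.
Day-of-year of October 23, 1809: 296.
1802 has 365 days, so 365 − 178 = 187 days remain in 1802.
Full years: 1803: 365; 1804: 366; 1805: 365; 1806: 365; 1807: 365; 1808: 366. Sum = 2192.
Total: 187 + 2192 + 296 = 2675 days.
2675 mod 7 = 1, so 1 day after Sunday is Monday.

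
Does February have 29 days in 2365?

2365 is not a leap year.

No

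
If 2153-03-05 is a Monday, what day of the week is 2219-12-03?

From March 5, 2153 to March 5, 2219: 66 years, of which 15 contain a Feb 29 — 51×365 + 15×366 = 24105 days.
(2200 is not a leap year (divisible by 100 but not 400).)
March 2219: 31 − 5 = 26 days remain.
Then April (30), May (31), June (30), July (31), August (31), September (30), October (31), November (30): 30 + 31 + 30 + 31 + 31 + 30 + 31 + 30 = 244 days.
December 1–3, 2219: 3 days.
Residual: 273 days.
Total: 24378 days.
24378 mod 7 = 4, so 4 days after Monday is Friday.

Friday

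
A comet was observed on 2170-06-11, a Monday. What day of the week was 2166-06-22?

Count forward from the earlier date (June 22, 2166) to the later (June 11, 2170):
Day-of-year of June 22, 2166: 173.
Day-of-year of June 11, 2170: 162.
2166 has 365 days, so 365 − 173 = 192 days remain in 2166.
Full years: 2167: 365; 2168: 366; 2169: 365. Sum = 1096.
Total: 192 + 1096 + 162 = 1450 days.
1450 mod 7 = 1, so 1 day before Monday is Sunday.

Sunday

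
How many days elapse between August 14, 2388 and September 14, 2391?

August 14, 2388 → August 14, 2389: 365 days.
August 14, 2389 → August 14, 2390: 365 days.
August 14, 2390 → August 14, 2391: 365 days.
August 2391: 31 − 14 = 17 days remain.
September 1–14, 2391: 14 days.
Residual: 31 days.
Total: 1126 days.

1126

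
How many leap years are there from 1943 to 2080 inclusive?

Years divisible by 4: 1944, 1948, …, 2080 — 35 in all.
2000 is divisible by 400, so still leap.
No century exceptions apply. Count: 35.

35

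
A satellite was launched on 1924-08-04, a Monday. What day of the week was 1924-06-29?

Sunday

Count forward from the earlier date (June 29, 1924) to the later (August 4, 1924):
June 1924: 30 − 29 = 1 day remains.
Then July (31): 31 days.
August 1–4, 1924: 4 days.
Total: 1 + 31 + 4 = 36 days.
36 mod 7 = 1, so 1 day before Monday is Sunday.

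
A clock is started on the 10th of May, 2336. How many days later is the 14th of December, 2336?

218

May 2336: 31 − 10 = 21 days remain.
Then June (30), July (31), August (31), September (30), October (31), November (30): 30 + 31 + 31 + 30 + 31 + 30 = 183 days.
December 1–14, 2336: 14 days.
Total: 21 + 183 + 14 = 218 days.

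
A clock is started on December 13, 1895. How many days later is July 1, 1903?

Day-of-year of December 13, 1895: 347.
Day-of-year of July 1, 1903: 182.
1895 has 365 days, so 365 − 347 = 18 days remain in 1895.
Full years 1896–1902: 6 common + 1 leap = 6×365 + 1×366 = 2556 days.
Total: 18 + 2556 + 182 = 2756 days.

2756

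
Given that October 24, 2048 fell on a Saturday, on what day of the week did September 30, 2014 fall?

Count forward from the earlier date (September 30, 2014) to the later (October 24, 2048):
Day-of-year of September 30, 2014: 273.
Day-of-year of October 24, 2048: 298.
2014 has 365 days, so 365 − 273 = 92 days remain in 2014.
Full years 2015–2047: 25 common + 8 leap = 25×365 + 8×366 = 12053 days.
Total: 92 + 12053 + 298 = 12443 days.
12443 mod 7 = 4, so 4 days before Saturday is Tuesday.

Tuesday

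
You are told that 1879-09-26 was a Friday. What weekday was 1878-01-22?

Count forward from the earlier date (January 22, 1878) to the later (September 26, 1879):
Day-of-year of January 22, 1878: 22.
Day-of-year of September 26, 1879: 269.
1878 has 365 days, so 365 − 22 = 343 days remain in 1878.
Total: 343 + 269 = 612 days.
612 mod 7 = 3, so 3 days before Friday is Tuesday.

Tuesday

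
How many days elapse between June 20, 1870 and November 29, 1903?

From June 20, 1870 to June 20, 1903: 33 years, of which 7 contain a Feb 29 — 26×365 + 7×366 = 12052 days.
(1900 is not a leap year (divisible by 100 but not 400).)
June 1903: 30 − 20 = 10 days remain.
Then July (31), August (31), September (30), October (31): 31 + 31 + 30 + 31 = 123 days.
November 1–29, 1903: 29 days.
Residual: 162 days.
Total: 12214 days.

12214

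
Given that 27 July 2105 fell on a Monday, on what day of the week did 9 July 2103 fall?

Monday

Count forward from the earlier date (July 9, 2103) to the later (July 27, 2105):
Day-of-year of July 9, 2103: 190.
Day-of-year of July 27, 2105: 208.
2103 has 365 days, so 365 − 190 = 175 days remain in 2103.
Full years: 2104: 366. Sum = 366.
Total: 175 + 366 + 208 = 749 days.
749 is a multiple of 7, so 9 July 2103 falls on the same weekday: Monday.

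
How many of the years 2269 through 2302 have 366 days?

Years divisible by 4 in [2269, 2302]: 2272, 2276, 2280, 2284, 2288, 2292, 2296, 2300.
Of these, 2300 is divisible by 100 but not 400, so not leap.
Leap years: 8 − 1 = 7.

7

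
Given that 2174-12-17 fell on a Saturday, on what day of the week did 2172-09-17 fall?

Count forward from the earlier date (September 17, 2172) to the later (December 17, 2174):
September 17, 2172 → September 17, 2173: 365 days.
September 17, 2173 → September 17, 2174: 365 days.
September 2174: 30 − 17 = 13 days remain.
Then October (31), November (30): 31 + 30 = 61 days.
December 1–17, 2174: 17 days.
Residual: 91 days.
Total: 821 days.
821 mod 7 = 2, so 2 days before Saturday is Thursday.

Thursday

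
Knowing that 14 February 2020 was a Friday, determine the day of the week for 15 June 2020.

Monday

February 2020: 29 − 14 = 15 days remain (2020 is a leap year, so February has 29 days).
Then March (31), April (30), May (31): 31 + 30 + 31 = 92 days.
June 1–15, 2020: 15 days.
Total: 15 + 92 + 15 = 122 days.
122 mod 7 = 3, so 3 days after Friday is Monday.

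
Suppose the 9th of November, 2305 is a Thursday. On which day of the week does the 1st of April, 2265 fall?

Saturday

Count forward from the earlier date (April 1, 2265) to the later (November 9, 2305):
From April 1, 2265 to April 1, 2305: 40 years, of which 9 contain a Feb 29 — 31×365 + 9×366 = 14609 days.
(2300 is not a leap year (divisible by 100 but not 400).)
April 2305: 30 − 1 = 29 days remain.
Then May (31), June (30), July (31), August (31), September (30), October (31): 31 + 30 + 31 + 31 + 30 + 31 = 184 days.
November 1–9, 2305: 9 days.
Residual: 222 days.
Total: 14831 days.
14831 mod 7 = 5, so 5 days before Thursday is Saturday.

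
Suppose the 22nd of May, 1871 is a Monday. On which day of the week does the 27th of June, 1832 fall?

Wednesday

Count forward from the earlier date (June 27, 1832) to the later (May 22, 1871):
From June 27, 1832 to June 27, 1870: 38 years, of which 9 contain a Feb 29 — 29×365 + 9×366 = 13879 days.
June 1870: 30 − 27 = 3 days remain.
Then 10 full months totalling 304 days.
May 1–22, 1871: 22 days.
Residual: 329 days.
Total: 14208 days.
14208 mod 7 = 5, so 5 days before Monday is Wednesday.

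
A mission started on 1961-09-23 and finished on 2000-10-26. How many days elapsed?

14278

From September 23, 1961 to September 23, 2000: 39 years, of which 10 contain a Feb 29 — 29×365 + 10×366 = 14245 days.
(2000 is a leap year (divisible by 400).)
September 2000: 30 − 23 = 7 days remain.
October 1–26, 2000: 26 days.
Residual: 33 days.
Total: 14278 days.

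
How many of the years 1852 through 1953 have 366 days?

25

Years divisible by 4: 1852, 1856, …, 1952 — 26 in all.
Of these, 1900 is divisible by 100 but not 400, so not leap.
Leap years: 26 − 1 = 25.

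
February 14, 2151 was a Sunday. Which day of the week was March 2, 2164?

Friday

From February 14, 2151 to February 14, 2164: 13 years, of which 3 contain a Feb 29 — 10×365 + 3×366 = 4748 days.
February 2164: 29 − 14 = 15 days remain (2164 is a leap year, so February has 29 days).
March 1–2, 2164: 2 days.
Residual: 17 days.
Total: 4765 days.
4765 mod 7 = 5, so 5 days after Sunday is Friday.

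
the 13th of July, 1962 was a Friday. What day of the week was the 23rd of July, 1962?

Within July 1962: 23 − 13 = 10 days.
10 mod 7 = 3, so 3 days after Friday is Monday.

Monday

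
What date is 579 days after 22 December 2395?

23 July 2397

Count 579 days after December 22, 2395:
December 2395: 31 − 22 = 9 days remain.
Then 18 full months totalling 547 days.
July 1–23, 2397: 23 days.
Total: 9 + 547 + 23 = 579 days.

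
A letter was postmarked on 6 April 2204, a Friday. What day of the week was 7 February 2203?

Monday

Count forward from the earlier date (February 7, 2203) to the later (April 6, 2204):
February 7, 2203 → February 7, 2204: 365 days.
February 2204: 29 − 7 = 22 days remain (2204 is a leap year, so February has 29 days).
Then March (31): 31 days.
April 1–6, 2204: 6 days.
Residual: 59 days.
Total: 424 days.
424 mod 7 = 4, so 4 days before Friday is Monday.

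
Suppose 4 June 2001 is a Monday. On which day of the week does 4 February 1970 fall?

Wednesday

Count forward from the earlier date (February 4, 1970) to the later (June 4, 2001):
From February 4, 1970 to February 4, 2001: 31 years, of which 8 contain a Feb 29 — 23×365 + 8×366 = 11323 days.
(2000 is a leap year (divisible by 400).)
February 2001: 28 − 4 = 24 days remain (2001 is not a leap year, so February has 28 days).
Then March (31), April (30), May (31): 31 + 30 + 31 = 92 days.
June 1–4, 2001: 4 days.
Residual: 120 days.
Total: 11443 days.
11443 mod 7 = 5, so 5 days before Monday is Wednesday.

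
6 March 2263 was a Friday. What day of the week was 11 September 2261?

Count forward from the earlier date (September 11, 2261) to the later (March 6, 2263):
September 2261: 30 − 11 = 19 days remain.
Then 17 full months totalling 516 days.
March 1–6, 2263: 6 days.
Total: 19 + 516 + 6 = 541 days.
541 mod 7 = 2, so 2 days before Friday is Wednesday.

Wednesday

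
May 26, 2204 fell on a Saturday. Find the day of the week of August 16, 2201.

Count forward from the earlier date (August 16, 2201) to the later (May 26, 2204):
Day-of-year of August 16, 2201: 228.
Day-of-year of May 26, 2204: 147.
2201 has 365 days, so 365 − 228 = 137 days remain in 2201.
Full years: 2202: 365; 2203: 365. Sum = 730.
Total: 137 + 730 + 147 = 1014 days.
1014 mod 7 = 6, so 6 days before Saturday is Sunday.

Sunday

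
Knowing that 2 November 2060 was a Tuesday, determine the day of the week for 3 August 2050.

Wednesday

Count forward from the earlier date (August 3, 2050) to the later (November 2, 2060):
From August 3, 2050 to August 3, 2060: 10 years, of which 3 contain a Feb 29 — 7×365 + 3×366 = 3653 days.
August 2060: 31 − 3 = 28 days remain.
Then September (30), October (31): 30 + 31 = 61 days.
November 1–2, 2060: 2 days.
Residual: 91 days.
Total: 3744 days.
3744 mod 7 = 6, so 6 days before Tuesday is Wednesday.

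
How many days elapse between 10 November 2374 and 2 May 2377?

Day-of-year of November 10, 2374: 314.
Day-of-year of May 2, 2377: 122.
2374 has 365 days, so 365 − 314 = 51 days remain in 2374.
Full years: 2375: 365; 2376: 366. Sum = 731.
Total: 51 + 731 + 122 = 904 days.

904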